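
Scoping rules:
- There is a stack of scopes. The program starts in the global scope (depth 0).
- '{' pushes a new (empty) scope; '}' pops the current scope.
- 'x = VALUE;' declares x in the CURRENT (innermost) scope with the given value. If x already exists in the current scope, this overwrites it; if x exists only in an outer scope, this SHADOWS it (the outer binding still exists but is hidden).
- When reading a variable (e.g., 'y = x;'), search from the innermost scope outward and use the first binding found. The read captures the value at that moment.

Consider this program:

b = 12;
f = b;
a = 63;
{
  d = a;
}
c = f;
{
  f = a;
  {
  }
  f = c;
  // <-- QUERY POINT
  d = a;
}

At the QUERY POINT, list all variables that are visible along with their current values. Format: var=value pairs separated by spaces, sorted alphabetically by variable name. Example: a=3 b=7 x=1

Step 1: declare b=12 at depth 0
Step 2: declare f=(read b)=12 at depth 0
Step 3: declare a=63 at depth 0
Step 4: enter scope (depth=1)
Step 5: declare d=(read a)=63 at depth 1
Step 6: exit scope (depth=0)
Step 7: declare c=(read f)=12 at depth 0
Step 8: enter scope (depth=1)
Step 9: declare f=(read a)=63 at depth 1
Step 10: enter scope (depth=2)
Step 11: exit scope (depth=1)
Step 12: declare f=(read c)=12 at depth 1
Visible at query point: a=63 b=12 c=12 f=12

Answer: a=63 b=12 c=12 f=12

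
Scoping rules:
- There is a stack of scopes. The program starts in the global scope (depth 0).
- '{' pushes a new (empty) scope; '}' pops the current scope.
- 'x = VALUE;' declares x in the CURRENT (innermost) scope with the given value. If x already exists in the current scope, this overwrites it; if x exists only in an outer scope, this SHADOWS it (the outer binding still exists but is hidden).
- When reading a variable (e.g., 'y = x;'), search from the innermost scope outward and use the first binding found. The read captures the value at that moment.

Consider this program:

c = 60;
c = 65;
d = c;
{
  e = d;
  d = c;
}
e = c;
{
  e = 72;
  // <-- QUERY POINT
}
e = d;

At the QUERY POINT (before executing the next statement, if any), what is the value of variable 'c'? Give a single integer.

Answer: 65

Derivation:
Step 1: declare c=60 at depth 0
Step 2: declare c=65 at depth 0
Step 3: declare d=(read c)=65 at depth 0
Step 4: enter scope (depth=1)
Step 5: declare e=(read d)=65 at depth 1
Step 6: declare d=(read c)=65 at depth 1
Step 7: exit scope (depth=0)
Step 8: declare e=(read c)=65 at depth 0
Step 9: enter scope (depth=1)
Step 10: declare e=72 at depth 1
Visible at query point: c=65 d=65 e=72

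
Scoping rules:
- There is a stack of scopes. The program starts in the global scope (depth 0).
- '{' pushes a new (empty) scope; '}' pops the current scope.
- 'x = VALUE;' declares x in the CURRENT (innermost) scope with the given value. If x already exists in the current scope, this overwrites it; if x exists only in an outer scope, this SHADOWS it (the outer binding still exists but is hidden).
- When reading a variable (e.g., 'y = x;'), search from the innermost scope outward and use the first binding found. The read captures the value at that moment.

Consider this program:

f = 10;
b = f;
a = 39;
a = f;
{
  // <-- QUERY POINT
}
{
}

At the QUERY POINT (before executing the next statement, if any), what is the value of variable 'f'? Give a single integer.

Answer: 10

Derivation:
Step 1: declare f=10 at depth 0
Step 2: declare b=(read f)=10 at depth 0
Step 3: declare a=39 at depth 0
Step 4: declare a=(read f)=10 at depth 0
Step 5: enter scope (depth=1)
Visible at query point: a=10 b=10 f=10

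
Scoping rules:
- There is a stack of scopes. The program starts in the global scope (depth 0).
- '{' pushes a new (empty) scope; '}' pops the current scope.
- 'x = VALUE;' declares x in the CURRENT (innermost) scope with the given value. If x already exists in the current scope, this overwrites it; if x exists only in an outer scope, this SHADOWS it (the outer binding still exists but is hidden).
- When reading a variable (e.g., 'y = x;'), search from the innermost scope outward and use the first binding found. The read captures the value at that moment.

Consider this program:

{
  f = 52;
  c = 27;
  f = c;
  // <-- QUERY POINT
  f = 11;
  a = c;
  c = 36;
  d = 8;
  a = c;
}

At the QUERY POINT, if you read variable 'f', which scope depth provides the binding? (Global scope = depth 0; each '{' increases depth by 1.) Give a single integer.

Step 1: enter scope (depth=1)
Step 2: declare f=52 at depth 1
Step 3: declare c=27 at depth 1
Step 4: declare f=(read c)=27 at depth 1
Visible at query point: c=27 f=27

Answer: 1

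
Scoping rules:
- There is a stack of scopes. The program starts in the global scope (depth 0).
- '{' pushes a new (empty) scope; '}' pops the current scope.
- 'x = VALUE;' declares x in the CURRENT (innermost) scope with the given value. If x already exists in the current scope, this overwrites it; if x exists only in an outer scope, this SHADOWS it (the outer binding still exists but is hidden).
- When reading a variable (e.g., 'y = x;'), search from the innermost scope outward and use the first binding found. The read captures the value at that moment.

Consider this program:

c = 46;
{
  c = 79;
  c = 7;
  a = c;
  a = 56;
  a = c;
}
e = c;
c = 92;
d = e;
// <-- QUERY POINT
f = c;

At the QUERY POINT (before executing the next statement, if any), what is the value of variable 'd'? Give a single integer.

Answer: 46

Derivation:
Step 1: declare c=46 at depth 0
Step 2: enter scope (depth=1)
Step 3: declare c=79 at depth 1
Step 4: declare c=7 at depth 1
Step 5: declare a=(read c)=7 at depth 1
Step 6: declare a=56 at depth 1
Step 7: declare a=(read c)=7 at depth 1
Step 8: exit scope (depth=0)
Step 9: declare e=(read c)=46 at depth 0
Step 10: declare c=92 at depth 0
Step 11: declare d=(read e)=46 at depth 0
Visible at query point: c=92 d=46 e=46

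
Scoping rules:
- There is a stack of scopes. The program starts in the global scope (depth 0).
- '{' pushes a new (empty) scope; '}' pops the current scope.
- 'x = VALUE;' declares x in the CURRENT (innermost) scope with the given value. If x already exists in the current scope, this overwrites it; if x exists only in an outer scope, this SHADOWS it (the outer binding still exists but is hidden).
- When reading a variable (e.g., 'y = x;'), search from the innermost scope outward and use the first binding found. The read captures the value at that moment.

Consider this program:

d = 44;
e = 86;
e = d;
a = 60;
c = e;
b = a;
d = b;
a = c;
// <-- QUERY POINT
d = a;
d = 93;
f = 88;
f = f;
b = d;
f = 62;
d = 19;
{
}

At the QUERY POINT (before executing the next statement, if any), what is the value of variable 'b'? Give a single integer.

Answer: 60

Derivation:
Step 1: declare d=44 at depth 0
Step 2: declare e=86 at depth 0
Step 3: declare e=(read d)=44 at depth 0
Step 4: declare a=60 at depth 0
Step 5: declare c=(read e)=44 at depth 0
Step 6: declare b=(read a)=60 at depth 0
Step 7: declare d=(read b)=60 at depth 0
Step 8: declare a=(read c)=44 at depth 0
Visible at query point: a=44 b=60 c=44 d=60 e=44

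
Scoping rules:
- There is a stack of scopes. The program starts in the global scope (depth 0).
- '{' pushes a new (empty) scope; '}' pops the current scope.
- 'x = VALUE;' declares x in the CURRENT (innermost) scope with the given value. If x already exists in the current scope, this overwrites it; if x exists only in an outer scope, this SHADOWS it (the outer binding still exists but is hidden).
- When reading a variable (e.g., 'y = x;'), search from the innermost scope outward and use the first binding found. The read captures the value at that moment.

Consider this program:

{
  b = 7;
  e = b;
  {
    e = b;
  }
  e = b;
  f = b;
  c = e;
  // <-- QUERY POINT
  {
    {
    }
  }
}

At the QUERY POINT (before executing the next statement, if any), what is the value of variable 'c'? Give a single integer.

Answer: 7

Derivation:
Step 1: enter scope (depth=1)
Step 2: declare b=7 at depth 1
Step 3: declare e=(read b)=7 at depth 1
Step 4: enter scope (depth=2)
Step 5: declare e=(read b)=7 at depth 2
Step 6: exit scope (depth=1)
Step 7: declare e=(read b)=7 at depth 1
Step 8: declare f=(read b)=7 at depth 1
Step 9: declare c=(read e)=7 at depth 1
Visible at query point: b=7 c=7 e=7 f=7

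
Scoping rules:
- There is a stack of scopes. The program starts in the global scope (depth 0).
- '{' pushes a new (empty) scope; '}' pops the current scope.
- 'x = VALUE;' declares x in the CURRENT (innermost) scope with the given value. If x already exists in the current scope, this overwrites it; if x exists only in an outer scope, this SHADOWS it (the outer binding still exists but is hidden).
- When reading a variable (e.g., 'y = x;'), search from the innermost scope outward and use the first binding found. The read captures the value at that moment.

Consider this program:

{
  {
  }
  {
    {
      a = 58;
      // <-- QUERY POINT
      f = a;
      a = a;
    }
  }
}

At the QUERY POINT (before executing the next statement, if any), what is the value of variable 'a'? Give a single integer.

Step 1: enter scope (depth=1)
Step 2: enter scope (depth=2)
Step 3: exit scope (depth=1)
Step 4: enter scope (depth=2)
Step 5: enter scope (depth=3)
Step 6: declare a=58 at depth 3
Visible at query point: a=58

Answer: 58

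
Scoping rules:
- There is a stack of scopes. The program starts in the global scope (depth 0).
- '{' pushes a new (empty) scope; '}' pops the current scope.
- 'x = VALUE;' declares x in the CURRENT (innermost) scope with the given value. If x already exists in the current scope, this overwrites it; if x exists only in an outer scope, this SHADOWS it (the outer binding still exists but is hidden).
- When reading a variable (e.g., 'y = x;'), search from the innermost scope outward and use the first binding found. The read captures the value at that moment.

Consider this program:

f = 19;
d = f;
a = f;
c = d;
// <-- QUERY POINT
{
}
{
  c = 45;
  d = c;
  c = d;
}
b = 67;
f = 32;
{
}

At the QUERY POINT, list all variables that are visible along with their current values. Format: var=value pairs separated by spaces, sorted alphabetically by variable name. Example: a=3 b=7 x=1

Step 1: declare f=19 at depth 0
Step 2: declare d=(read f)=19 at depth 0
Step 3: declare a=(read f)=19 at depth 0
Step 4: declare c=(read d)=19 at depth 0
Visible at query point: a=19 c=19 d=19 f=19

Answer: a=19 c=19 d=19 f=19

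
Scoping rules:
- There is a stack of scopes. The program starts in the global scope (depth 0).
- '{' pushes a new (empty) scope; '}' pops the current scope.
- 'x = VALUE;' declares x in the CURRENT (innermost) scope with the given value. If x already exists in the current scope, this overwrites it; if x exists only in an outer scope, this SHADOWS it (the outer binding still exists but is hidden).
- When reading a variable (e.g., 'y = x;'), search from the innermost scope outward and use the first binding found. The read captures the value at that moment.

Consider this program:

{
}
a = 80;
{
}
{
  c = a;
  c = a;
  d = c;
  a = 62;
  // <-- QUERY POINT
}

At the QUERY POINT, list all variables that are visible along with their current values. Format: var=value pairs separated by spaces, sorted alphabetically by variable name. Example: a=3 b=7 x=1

Step 1: enter scope (depth=1)
Step 2: exit scope (depth=0)
Step 3: declare a=80 at depth 0
Step 4: enter scope (depth=1)
Step 5: exit scope (depth=0)
Step 6: enter scope (depth=1)
Step 7: declare c=(read a)=80 at depth 1
Step 8: declare c=(read a)=80 at depth 1
Step 9: declare d=(read c)=80 at depth 1
Step 10: declare a=62 at depth 1
Visible at query point: a=62 c=80 d=80

Answer: a=62 c=80 d=80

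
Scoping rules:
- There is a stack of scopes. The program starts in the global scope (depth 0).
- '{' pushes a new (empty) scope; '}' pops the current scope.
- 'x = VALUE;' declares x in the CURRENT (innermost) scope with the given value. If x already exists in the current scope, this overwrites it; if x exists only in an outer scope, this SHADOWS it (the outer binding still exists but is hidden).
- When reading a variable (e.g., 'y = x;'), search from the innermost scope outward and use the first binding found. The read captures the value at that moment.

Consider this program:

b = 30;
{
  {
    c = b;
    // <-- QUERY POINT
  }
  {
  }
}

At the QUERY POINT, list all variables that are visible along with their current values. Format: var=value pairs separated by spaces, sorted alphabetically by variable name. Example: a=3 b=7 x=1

Step 1: declare b=30 at depth 0
Step 2: enter scope (depth=1)
Step 3: enter scope (depth=2)
Step 4: declare c=(read b)=30 at depth 2
Visible at query point: b=30 c=30

Answer: b=30 c=30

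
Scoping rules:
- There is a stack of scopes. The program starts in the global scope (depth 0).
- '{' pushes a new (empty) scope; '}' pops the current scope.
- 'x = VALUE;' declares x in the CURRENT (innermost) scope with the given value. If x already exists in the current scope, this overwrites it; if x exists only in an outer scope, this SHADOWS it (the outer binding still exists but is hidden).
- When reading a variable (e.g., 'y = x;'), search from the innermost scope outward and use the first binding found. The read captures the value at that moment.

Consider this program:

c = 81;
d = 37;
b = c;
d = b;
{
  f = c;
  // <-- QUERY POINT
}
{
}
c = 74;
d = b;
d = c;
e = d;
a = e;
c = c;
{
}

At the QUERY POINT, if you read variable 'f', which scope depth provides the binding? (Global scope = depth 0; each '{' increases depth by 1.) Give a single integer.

Answer: 1

Derivation:
Step 1: declare c=81 at depth 0
Step 2: declare d=37 at depth 0
Step 3: declare b=(read c)=81 at depth 0
Step 4: declare d=(read b)=81 at depth 0
Step 5: enter scope (depth=1)
Step 6: declare f=(read c)=81 at depth 1
Visible at query point: b=81 c=81 d=81 f=81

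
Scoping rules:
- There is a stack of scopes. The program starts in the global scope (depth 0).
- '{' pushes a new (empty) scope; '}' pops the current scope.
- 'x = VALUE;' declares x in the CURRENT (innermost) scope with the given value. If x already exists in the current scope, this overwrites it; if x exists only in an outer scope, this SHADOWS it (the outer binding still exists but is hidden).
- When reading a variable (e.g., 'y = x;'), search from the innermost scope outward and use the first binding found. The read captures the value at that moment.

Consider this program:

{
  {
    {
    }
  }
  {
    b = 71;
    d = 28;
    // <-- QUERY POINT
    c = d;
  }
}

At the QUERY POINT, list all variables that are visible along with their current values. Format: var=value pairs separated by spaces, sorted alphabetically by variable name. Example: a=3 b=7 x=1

Answer: b=71 d=28

Derivation:
Step 1: enter scope (depth=1)
Step 2: enter scope (depth=2)
Step 3: enter scope (depth=3)
Step 4: exit scope (depth=2)
Step 5: exit scope (depth=1)
Step 6: enter scope (depth=2)
Step 7: declare b=71 at depth 2
Step 8: declare d=28 at depth 2
Visible at query point: b=71 d=28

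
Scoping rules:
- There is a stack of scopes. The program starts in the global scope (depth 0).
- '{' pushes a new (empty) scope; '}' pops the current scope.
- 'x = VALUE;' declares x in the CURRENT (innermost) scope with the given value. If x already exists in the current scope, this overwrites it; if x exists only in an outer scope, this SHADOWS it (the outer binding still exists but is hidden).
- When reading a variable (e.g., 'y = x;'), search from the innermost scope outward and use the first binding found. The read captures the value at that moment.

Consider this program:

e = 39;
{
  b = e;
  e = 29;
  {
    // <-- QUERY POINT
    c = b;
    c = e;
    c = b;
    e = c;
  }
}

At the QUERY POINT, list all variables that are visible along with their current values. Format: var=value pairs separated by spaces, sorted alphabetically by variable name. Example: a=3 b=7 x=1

Step 1: declare e=39 at depth 0
Step 2: enter scope (depth=1)
Step 3: declare b=(read e)=39 at depth 1
Step 4: declare e=29 at depth 1
Step 5: enter scope (depth=2)
Visible at query point: b=39 e=29

Answer: b=39 e=29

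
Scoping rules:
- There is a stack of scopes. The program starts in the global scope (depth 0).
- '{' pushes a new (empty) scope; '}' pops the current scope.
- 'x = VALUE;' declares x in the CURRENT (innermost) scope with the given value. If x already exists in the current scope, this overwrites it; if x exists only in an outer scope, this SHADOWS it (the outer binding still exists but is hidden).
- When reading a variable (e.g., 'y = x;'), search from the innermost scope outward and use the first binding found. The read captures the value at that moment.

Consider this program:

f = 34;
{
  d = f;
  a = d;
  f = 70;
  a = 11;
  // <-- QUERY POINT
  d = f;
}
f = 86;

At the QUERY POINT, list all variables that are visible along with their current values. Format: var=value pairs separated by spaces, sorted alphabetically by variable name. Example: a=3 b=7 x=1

Step 1: declare f=34 at depth 0
Step 2: enter scope (depth=1)
Step 3: declare d=(read f)=34 at depth 1
Step 4: declare a=(read d)=34 at depth 1
Step 5: declare f=70 at depth 1
Step 6: declare a=11 at depth 1
Visible at query point: a=11 d=34 f=70

Answer: a=11 d=34 f=70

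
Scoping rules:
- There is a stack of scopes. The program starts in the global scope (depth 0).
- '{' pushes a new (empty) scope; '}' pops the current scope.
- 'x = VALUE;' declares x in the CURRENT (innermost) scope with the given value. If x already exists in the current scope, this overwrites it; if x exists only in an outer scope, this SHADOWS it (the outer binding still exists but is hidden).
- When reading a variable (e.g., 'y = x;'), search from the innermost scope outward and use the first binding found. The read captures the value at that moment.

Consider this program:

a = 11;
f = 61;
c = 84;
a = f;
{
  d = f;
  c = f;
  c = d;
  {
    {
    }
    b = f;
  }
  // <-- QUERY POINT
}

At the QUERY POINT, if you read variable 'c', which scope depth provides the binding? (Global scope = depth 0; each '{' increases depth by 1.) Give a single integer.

Answer: 1

Derivation:
Step 1: declare a=11 at depth 0
Step 2: declare f=61 at depth 0
Step 3: declare c=84 at depth 0
Step 4: declare a=(read f)=61 at depth 0
Step 5: enter scope (depth=1)
Step 6: declare d=(read f)=61 at depth 1
Step 7: declare c=(read f)=61 at depth 1
Step 8: declare c=(read d)=61 at depth 1
Step 9: enter scope (depth=2)
Step 10: enter scope (depth=3)
Step 11: exit scope (depth=2)
Step 12: declare b=(read f)=61 at depth 2
Step 13: exit scope (depth=1)
Visible at query point: a=61 c=61 d=61 f=61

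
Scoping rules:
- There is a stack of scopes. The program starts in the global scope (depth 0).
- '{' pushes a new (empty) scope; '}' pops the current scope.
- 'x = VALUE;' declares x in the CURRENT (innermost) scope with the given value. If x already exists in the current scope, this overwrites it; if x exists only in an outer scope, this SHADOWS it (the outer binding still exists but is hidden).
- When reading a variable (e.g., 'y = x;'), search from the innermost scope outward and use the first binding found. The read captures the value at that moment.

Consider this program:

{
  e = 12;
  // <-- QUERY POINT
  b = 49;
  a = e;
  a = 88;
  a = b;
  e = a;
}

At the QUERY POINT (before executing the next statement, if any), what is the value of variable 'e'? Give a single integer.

Answer: 12

Derivation:
Step 1: enter scope (depth=1)
Step 2: declare e=12 at depth 1
Visible at query point: e=12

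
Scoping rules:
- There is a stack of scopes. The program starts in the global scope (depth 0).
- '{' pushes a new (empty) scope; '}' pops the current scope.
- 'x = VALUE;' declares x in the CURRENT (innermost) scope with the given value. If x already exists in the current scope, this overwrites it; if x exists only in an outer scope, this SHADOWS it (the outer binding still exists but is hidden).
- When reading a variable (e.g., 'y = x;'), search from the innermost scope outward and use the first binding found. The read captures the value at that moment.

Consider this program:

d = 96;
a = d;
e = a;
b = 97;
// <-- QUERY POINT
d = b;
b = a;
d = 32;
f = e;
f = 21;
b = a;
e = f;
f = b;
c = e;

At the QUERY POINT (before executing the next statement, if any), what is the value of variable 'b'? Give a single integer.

Step 1: declare d=96 at depth 0
Step 2: declare a=(read d)=96 at depth 0
Step 3: declare e=(read a)=96 at depth 0
Step 4: declare b=97 at depth 0
Visible at query point: a=96 b=97 d=96 e=96

Answer: 97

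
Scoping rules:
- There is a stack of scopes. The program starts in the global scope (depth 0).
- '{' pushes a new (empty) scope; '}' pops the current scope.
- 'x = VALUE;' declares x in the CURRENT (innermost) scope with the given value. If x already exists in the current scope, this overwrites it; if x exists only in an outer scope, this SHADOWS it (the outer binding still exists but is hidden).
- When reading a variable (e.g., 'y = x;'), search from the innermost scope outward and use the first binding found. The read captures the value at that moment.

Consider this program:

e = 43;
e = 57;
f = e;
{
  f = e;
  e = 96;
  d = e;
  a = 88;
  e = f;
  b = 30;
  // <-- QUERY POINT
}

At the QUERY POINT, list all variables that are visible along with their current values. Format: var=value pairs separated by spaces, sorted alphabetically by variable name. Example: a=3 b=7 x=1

Step 1: declare e=43 at depth 0
Step 2: declare e=57 at depth 0
Step 3: declare f=(read e)=57 at depth 0
Step 4: enter scope (depth=1)
Step 5: declare f=(read e)=57 at depth 1
Step 6: declare e=96 at depth 1
Step 7: declare d=(read e)=96 at depth 1
Step 8: declare a=88 at depth 1
Step 9: declare e=(read f)=57 at depth 1
Step 10: declare b=30 at depth 1
Visible at query point: a=88 b=30 d=96 e=57 f=57

Answer: a=88 b=30 d=96 e=57 f=57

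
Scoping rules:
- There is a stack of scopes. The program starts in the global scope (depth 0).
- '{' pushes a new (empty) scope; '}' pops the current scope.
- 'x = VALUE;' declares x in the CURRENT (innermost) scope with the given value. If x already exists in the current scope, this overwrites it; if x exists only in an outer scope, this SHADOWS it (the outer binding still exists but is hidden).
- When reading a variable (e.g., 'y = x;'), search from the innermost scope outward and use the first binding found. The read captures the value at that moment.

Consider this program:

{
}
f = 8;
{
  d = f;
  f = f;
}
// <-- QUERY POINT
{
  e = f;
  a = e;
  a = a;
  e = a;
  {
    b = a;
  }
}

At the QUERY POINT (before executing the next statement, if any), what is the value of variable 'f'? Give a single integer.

Answer: 8

Derivation:
Step 1: enter scope (depth=1)
Step 2: exit scope (depth=0)
Step 3: declare f=8 at depth 0
Step 4: enter scope (depth=1)
Step 5: declare d=(read f)=8 at depth 1
Step 6: declare f=(read f)=8 at depth 1
Step 7: exit scope (depth=0)
Visible at query point: f=8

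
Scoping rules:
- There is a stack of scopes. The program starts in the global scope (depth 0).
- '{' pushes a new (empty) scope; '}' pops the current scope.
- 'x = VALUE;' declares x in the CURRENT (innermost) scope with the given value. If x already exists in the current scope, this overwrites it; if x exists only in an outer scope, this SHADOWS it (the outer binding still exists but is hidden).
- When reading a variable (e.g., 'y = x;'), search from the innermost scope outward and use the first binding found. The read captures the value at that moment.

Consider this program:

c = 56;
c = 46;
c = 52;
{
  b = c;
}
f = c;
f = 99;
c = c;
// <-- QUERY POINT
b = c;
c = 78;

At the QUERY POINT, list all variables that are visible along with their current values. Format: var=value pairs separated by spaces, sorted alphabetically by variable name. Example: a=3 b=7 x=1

Step 1: declare c=56 at depth 0
Step 2: declare c=46 at depth 0
Step 3: declare c=52 at depth 0
Step 4: enter scope (depth=1)
Step 5: declare b=(read c)=52 at depth 1
Step 6: exit scope (depth=0)
Step 7: declare f=(read c)=52 at depth 0
Step 8: declare f=99 at depth 0
Step 9: declare c=(read c)=52 at depth 0
Visible at query point: c=52 f=99

Answer: c=52 f=99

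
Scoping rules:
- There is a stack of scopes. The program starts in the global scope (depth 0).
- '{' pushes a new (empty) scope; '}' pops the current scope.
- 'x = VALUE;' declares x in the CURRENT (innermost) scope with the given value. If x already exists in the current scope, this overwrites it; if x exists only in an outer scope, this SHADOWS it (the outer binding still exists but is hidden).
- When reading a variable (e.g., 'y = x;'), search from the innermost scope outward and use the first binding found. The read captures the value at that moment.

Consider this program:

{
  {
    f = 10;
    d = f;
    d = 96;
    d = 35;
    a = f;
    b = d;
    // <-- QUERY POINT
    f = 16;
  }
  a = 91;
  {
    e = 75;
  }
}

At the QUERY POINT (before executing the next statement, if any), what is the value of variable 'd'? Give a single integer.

Step 1: enter scope (depth=1)
Step 2: enter scope (depth=2)
Step 3: declare f=10 at depth 2
Step 4: declare d=(read f)=10 at depth 2
Step 5: declare d=96 at depth 2
Step 6: declare d=35 at depth 2
Step 7: declare a=(read f)=10 at depth 2
Step 8: declare b=(read d)=35 at depth 2
Visible at query point: a=10 b=35 d=35 f=10

Answer: 35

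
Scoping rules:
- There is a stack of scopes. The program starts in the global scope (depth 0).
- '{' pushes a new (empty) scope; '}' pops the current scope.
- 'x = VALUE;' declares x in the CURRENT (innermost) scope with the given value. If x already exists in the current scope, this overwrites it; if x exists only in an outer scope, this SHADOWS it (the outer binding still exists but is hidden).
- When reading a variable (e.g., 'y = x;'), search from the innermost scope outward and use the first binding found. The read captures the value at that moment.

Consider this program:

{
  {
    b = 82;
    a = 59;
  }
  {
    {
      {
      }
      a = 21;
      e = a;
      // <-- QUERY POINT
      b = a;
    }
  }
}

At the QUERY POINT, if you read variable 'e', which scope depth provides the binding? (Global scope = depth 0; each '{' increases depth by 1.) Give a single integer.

Answer: 3

Derivation:
Step 1: enter scope (depth=1)
Step 2: enter scope (depth=2)
Step 3: declare b=82 at depth 2
Step 4: declare a=59 at depth 2
Step 5: exit scope (depth=1)
Step 6: enter scope (depth=2)
Step 7: enter scope (depth=3)
Step 8: enter scope (depth=4)
Step 9: exit scope (depth=3)
Step 10: declare a=21 at depth 3
Step 11: declare e=(read a)=21 at depth 3
Visible at query point: a=21 e=21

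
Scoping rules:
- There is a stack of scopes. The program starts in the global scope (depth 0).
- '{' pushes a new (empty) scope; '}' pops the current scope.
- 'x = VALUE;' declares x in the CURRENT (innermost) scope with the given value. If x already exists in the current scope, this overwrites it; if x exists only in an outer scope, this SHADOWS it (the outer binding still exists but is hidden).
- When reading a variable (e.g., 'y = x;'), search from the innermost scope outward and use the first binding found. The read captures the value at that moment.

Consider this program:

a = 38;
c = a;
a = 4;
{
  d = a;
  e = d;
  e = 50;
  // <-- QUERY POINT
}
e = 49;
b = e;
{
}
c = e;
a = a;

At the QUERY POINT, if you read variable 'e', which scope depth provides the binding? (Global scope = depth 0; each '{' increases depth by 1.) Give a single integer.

Step 1: declare a=38 at depth 0
Step 2: declare c=(read a)=38 at depth 0
Step 3: declare a=4 at depth 0
Step 4: enter scope (depth=1)
Step 5: declare d=(read a)=4 at depth 1
Step 6: declare e=(read d)=4 at depth 1
Step 7: declare e=50 at depth 1
Visible at query point: a=4 c=38 d=4 e=50

Answer: 1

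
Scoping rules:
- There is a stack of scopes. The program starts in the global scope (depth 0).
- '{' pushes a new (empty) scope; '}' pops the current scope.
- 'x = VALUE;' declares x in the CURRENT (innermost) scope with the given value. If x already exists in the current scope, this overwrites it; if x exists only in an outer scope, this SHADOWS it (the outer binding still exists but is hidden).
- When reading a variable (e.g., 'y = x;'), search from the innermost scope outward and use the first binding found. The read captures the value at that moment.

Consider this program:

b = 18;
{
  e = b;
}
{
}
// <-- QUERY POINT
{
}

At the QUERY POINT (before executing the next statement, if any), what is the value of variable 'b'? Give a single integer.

Answer: 18

Derivation:
Step 1: declare b=18 at depth 0
Step 2: enter scope (depth=1)
Step 3: declare e=(read b)=18 at depth 1
Step 4: exit scope (depth=0)
Step 5: enter scope (depth=1)
Step 6: exit scope (depth=0)
Visible at query point: b=18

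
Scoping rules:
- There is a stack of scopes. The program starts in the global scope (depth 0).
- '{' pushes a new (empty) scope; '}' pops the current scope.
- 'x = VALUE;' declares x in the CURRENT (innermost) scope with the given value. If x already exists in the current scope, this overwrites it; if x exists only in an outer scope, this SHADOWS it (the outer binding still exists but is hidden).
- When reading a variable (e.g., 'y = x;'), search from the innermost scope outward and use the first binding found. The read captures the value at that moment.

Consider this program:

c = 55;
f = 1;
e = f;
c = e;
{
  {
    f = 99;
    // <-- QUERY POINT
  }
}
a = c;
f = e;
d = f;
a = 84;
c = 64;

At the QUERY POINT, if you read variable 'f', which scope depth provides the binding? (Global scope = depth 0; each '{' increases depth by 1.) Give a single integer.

Answer: 2

Derivation:
Step 1: declare c=55 at depth 0
Step 2: declare f=1 at depth 0
Step 3: declare e=(read f)=1 at depth 0
Step 4: declare c=(read e)=1 at depth 0
Step 5: enter scope (depth=1)
Step 6: enter scope (depth=2)
Step 7: declare f=99 at depth 2
Visible at query point: c=1 e=1 f=99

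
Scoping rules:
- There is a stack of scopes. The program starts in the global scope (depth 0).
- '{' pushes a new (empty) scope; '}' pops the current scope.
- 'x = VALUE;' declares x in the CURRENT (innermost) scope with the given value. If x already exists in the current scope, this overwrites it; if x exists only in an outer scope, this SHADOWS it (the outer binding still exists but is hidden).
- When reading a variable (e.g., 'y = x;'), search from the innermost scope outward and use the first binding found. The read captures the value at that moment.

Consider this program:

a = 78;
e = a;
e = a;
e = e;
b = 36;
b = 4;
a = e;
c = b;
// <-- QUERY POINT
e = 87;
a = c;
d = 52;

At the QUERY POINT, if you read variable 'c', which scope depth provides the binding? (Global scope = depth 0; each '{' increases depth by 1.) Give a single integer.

Answer: 0

Derivation:
Step 1: declare a=78 at depth 0
Step 2: declare e=(read a)=78 at depth 0
Step 3: declare e=(read a)=78 at depth 0
Step 4: declare e=(read e)=78 at depth 0
Step 5: declare b=36 at depth 0
Step 6: declare b=4 at depth 0
Step 7: declare a=(read e)=78 at depth 0
Step 8: declare c=(read b)=4 at depth 0
Visible at query point: a=78 b=4 c=4 e=78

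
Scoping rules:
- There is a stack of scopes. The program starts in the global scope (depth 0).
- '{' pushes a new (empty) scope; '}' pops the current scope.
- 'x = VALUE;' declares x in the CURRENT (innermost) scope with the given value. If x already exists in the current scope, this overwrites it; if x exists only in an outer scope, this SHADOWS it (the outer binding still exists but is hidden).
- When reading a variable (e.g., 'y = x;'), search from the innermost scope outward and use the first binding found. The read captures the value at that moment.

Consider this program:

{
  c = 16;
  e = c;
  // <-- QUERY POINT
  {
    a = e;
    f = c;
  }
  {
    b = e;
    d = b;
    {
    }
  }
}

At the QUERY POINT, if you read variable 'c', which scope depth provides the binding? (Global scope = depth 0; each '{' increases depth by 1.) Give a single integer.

Answer: 1

Derivation:
Step 1: enter scope (depth=1)
Step 2: declare c=16 at depth 1
Step 3: declare e=(read c)=16 at depth 1
Visible at query point: c=16 e=16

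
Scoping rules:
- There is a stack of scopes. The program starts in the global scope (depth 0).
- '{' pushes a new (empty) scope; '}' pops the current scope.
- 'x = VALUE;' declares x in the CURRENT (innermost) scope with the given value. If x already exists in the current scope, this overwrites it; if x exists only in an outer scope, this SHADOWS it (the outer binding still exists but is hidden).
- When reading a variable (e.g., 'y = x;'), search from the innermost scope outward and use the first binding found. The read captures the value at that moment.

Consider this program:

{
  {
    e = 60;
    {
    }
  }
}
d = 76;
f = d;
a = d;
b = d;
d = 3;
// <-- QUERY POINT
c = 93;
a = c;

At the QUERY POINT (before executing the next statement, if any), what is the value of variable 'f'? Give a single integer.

Answer: 76

Derivation:
Step 1: enter scope (depth=1)
Step 2: enter scope (depth=2)
Step 3: declare e=60 at depth 2
Step 4: enter scope (depth=3)
Step 5: exit scope (depth=2)
Step 6: exit scope (depth=1)
Step 7: exit scope (depth=0)
Step 8: declare d=76 at depth 0
Step 9: declare f=(read d)=76 at depth 0
Step 10: declare a=(read d)=76 at depth 0
Step 11: declare b=(read d)=76 at depth 0
Step 12: declare d=3 at depth 0
Visible at query point: a=76 b=76 d=3 f=76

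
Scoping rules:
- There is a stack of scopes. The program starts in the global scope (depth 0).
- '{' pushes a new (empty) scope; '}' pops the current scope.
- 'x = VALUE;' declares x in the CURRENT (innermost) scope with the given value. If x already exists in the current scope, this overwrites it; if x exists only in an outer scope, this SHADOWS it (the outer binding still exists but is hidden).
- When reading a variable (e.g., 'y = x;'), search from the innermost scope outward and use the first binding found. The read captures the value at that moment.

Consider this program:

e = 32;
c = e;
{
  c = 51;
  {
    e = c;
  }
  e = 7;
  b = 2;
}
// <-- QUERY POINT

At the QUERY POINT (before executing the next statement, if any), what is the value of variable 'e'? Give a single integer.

Step 1: declare e=32 at depth 0
Step 2: declare c=(read e)=32 at depth 0
Step 3: enter scope (depth=1)
Step 4: declare c=51 at depth 1
Step 5: enter scope (depth=2)
Step 6: declare e=(read c)=51 at depth 2
Step 7: exit scope (depth=1)
Step 8: declare e=7 at depth 1
Step 9: declare b=2 at depth 1
Step 10: exit scope (depth=0)
Visible at query point: c=32 e=32

Answer: 32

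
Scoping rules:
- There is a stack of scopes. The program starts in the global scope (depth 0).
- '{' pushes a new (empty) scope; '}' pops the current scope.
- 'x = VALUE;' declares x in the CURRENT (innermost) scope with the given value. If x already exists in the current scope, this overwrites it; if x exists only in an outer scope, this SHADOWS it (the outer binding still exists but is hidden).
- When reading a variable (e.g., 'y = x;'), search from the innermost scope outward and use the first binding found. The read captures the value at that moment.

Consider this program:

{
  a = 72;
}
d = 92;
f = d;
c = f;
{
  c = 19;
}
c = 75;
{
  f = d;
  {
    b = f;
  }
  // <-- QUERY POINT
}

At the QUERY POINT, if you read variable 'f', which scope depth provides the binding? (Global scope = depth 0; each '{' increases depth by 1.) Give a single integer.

Step 1: enter scope (depth=1)
Step 2: declare a=72 at depth 1
Step 3: exit scope (depth=0)
Step 4: declare d=92 at depth 0
Step 5: declare f=(read d)=92 at depth 0
Step 6: declare c=(read f)=92 at depth 0
Step 7: enter scope (depth=1)
Step 8: declare c=19 at depth 1
Step 9: exit scope (depth=0)
Step 10: declare c=75 at depth 0
Step 11: enter scope (depth=1)
Step 12: declare f=(read d)=92 at depth 1
Step 13: enter scope (depth=2)
Step 14: declare b=(read f)=92 at depth 2
Step 15: exit scope (depth=1)
Visible at query point: c=75 d=92 f=92

Answer: 1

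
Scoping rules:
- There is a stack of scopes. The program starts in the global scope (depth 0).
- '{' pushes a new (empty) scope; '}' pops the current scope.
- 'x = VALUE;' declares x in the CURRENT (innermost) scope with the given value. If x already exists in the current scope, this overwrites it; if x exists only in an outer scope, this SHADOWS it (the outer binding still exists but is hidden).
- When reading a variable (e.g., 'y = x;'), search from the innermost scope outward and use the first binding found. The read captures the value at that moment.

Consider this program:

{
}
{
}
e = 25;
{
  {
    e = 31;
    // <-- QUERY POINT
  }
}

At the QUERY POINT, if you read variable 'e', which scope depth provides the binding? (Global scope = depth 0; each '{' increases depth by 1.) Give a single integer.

Answer: 2

Derivation:
Step 1: enter scope (depth=1)
Step 2: exit scope (depth=0)
Step 3: enter scope (depth=1)
Step 4: exit scope (depth=0)
Step 5: declare e=25 at depth 0
Step 6: enter scope (depth=1)
Step 7: enter scope (depth=2)
Step 8: declare e=31 at depth 2
Visible at query point: e=31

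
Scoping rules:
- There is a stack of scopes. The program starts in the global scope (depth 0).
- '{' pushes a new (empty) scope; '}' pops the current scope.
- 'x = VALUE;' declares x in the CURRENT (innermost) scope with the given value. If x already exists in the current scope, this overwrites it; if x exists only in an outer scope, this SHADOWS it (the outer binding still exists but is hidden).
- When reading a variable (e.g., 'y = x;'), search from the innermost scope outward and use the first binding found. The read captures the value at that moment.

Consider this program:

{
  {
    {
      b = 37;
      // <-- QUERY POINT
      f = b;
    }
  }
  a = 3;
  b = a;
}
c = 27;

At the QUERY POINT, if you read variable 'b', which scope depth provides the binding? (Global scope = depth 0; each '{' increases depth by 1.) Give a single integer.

Step 1: enter scope (depth=1)
Step 2: enter scope (depth=2)
Step 3: enter scope (depth=3)
Step 4: declare b=37 at depth 3
Visible at query point: b=37

Answer: 3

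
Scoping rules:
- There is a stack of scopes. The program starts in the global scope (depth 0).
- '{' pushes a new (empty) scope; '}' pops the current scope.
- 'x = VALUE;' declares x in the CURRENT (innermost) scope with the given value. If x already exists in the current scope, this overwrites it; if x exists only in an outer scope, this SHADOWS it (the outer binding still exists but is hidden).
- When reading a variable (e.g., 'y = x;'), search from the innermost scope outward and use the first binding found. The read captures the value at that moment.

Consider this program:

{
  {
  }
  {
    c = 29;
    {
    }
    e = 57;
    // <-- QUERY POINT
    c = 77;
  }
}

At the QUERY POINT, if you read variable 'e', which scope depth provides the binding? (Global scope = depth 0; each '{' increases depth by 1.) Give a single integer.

Step 1: enter scope (depth=1)
Step 2: enter scope (depth=2)
Step 3: exit scope (depth=1)
Step 4: enter scope (depth=2)
Step 5: declare c=29 at depth 2
Step 6: enter scope (depth=3)
Step 7: exit scope (depth=2)
Step 8: declare e=57 at depth 2
Visible at query point: c=29 e=57

Answer: 2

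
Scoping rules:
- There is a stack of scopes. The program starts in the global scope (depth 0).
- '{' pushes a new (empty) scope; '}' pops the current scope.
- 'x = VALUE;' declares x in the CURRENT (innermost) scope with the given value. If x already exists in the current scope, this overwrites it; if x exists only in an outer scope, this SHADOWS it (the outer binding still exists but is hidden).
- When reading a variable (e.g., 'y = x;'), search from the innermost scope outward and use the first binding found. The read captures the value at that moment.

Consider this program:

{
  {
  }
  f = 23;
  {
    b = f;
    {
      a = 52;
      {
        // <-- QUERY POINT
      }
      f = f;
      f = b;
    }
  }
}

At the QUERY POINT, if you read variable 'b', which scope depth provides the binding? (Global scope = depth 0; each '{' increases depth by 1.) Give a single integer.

Answer: 2

Derivation:
Step 1: enter scope (depth=1)
Step 2: enter scope (depth=2)
Step 3: exit scope (depth=1)
Step 4: declare f=23 at depth 1
Step 5: enter scope (depth=2)
Step 6: declare b=(read f)=23 at depth 2
Step 7: enter scope (depth=3)
Step 8: declare a=52 at depth 3
Step 9: enter scope (depth=4)
Visible at query point: a=52 b=23 f=23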